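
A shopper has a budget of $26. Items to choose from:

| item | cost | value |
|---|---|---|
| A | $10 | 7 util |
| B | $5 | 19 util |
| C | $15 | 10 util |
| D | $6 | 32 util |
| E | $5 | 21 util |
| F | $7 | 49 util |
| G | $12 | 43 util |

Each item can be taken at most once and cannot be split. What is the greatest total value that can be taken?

124 util

Check high-value combinations within $26:
- D+F+G: cost 6+7+12=25, value 32+49+43=124
- B+D+E+F: cost 5+6+5+7=23, value 19+32+21+49=121
- E+F+G: cost 5+7+12=24, value 21+49+43=113
- B+F+G: cost 5+7+12=24, value 19+49+43=111
- D+E+F: cost 6+5+7=18, value 32+21+49=102
Best: 124 util.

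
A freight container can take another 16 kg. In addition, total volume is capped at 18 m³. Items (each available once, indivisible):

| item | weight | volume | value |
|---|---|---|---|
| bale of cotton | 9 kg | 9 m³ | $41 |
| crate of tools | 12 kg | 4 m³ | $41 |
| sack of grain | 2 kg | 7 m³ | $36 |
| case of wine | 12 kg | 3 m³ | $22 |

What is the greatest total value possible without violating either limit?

Feasible sets respecting both limits:
- bale of cotton+sack of grain: weight 11, volume 16, value 77
- crate of tools+sack of grain: weight 14, volume 11, value 77
- sack of grain+case of wine: weight 14, volume 10, value 58
Best: $77.

$77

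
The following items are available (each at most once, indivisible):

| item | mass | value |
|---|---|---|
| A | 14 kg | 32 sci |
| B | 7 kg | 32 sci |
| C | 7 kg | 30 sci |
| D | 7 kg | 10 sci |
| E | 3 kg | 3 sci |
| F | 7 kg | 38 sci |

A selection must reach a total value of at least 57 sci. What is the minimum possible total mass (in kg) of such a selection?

14

Subsets with value ≥ 57, sorted by total mass:
- B+F: mass 14, value 70
- C+F: mass 14, value 68
- B+C: mass 14, value 62
- B+E+F: mass 17, value 73
Minimum mass: 14 kg.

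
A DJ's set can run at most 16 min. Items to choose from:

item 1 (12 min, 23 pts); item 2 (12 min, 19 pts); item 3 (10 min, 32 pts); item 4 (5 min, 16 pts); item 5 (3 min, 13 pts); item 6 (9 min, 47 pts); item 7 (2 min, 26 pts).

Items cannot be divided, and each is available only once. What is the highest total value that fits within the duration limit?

Check high-value combinations within 16 min:
- item 4+item 6+item 7: duration 5+9+2=16, value 16+47+26=89
- item 5+item 6+item 7: duration 3+9+2=14, value 13+47+26=86
- item 6+item 7: duration 9+2=11, value 47+26=73
- item 3+item 5+item 7: duration 10+3+2=15, value 32+13+26=71
- item 4+item 6: duration 5+9=14, value 16+47=63
Best: 89 pts.

89 pts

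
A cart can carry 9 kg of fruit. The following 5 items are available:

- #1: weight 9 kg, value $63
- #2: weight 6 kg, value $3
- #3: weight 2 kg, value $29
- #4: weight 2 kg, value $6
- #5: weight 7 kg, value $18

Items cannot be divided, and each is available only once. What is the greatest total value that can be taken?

Check high-value combinations within 9 kg:
- #1: weight 9, value 63
- #3+#5: weight 2+7=9, value 29+18=47
- #3+#4: weight 2+2=4, value 29+6=35
- #2+#3: weight 6+2=8, value 3+29=32
- #3: weight 2, value 29
Best: $63.

$63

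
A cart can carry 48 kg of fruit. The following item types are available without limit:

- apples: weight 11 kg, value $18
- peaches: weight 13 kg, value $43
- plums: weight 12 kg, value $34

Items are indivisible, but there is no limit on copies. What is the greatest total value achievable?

Best value-per-unit is peaches at 43/13; filling with it alone gives 3×43 = 129.
Optimal mix: 4×plums → weight 48, value 136.

$136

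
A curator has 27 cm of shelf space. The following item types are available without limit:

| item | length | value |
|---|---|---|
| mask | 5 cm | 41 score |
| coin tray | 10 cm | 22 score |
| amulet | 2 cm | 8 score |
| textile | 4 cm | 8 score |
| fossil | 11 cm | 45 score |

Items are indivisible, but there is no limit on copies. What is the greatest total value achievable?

Best value-per-unit is mask at 41/5; filling with it alone gives 5×41 = 205.
Optimal mix: 5×mask + 1×amulet → length 27, value 213.

213 score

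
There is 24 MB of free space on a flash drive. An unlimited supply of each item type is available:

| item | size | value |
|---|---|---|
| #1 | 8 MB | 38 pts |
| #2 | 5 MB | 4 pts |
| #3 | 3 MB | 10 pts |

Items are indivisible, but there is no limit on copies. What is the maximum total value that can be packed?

Best value-per-unit is #1 at 38/8, and filling with it alone uses size 3×8=24. No mix of the others beats 3×38 = 114.

114 pts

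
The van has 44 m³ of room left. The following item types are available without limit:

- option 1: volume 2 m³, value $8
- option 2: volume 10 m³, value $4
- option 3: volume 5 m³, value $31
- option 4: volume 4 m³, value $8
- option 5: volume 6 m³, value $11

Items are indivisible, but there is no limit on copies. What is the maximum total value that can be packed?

$264

Best value-per-unit is option 3 at 31/5; filling with it alone gives 8×31 = 248.
Optimal mix: 2×option 1 + 8×option 3 → volume 44, value 264.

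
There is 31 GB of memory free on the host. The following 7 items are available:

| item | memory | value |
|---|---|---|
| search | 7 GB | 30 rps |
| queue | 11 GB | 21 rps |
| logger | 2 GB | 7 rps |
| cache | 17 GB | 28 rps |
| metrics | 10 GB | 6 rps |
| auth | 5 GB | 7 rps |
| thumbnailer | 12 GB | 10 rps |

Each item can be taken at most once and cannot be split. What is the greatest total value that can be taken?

72 rps

Check high-value combinations within 31 GB:
- search+logger+cache+auth: memory 7+2+17+5=31, value 30+7+28+7=72
- search+queue+logger+auth: memory 7+11+2+5=25, value 30+21+7+7=65
- search+logger+cache: memory 7+2+17=26, value 30+7+28=65
Best: 72 rps.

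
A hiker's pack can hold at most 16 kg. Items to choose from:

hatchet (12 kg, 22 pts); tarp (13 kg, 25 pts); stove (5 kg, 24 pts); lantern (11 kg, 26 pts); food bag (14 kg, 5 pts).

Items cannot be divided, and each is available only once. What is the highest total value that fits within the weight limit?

50 pts

Check high-value combinations within 16 kg:
- stove+lantern: weight 5+11=16, value 24+26=50
- lantern: weight 11, value 26
- tarp: weight 13, value 25
- stove: weight 5, value 24
Best: 50 pts.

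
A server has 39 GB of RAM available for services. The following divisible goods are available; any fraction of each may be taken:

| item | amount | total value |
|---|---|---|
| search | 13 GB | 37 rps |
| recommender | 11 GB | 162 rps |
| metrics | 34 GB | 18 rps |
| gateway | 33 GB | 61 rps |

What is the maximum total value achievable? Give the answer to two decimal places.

Take in order of value per unit:
- recommender (162/11 per unit): all 11 → value 162, running total 162.00
- search (37/13 per unit): all 13 → value 37, running total 199.00
- gateway (61/33 per unit): 15 of 33 → value 15×61/33 = 27.7273, running total 226.73
Total 226.73.

226.73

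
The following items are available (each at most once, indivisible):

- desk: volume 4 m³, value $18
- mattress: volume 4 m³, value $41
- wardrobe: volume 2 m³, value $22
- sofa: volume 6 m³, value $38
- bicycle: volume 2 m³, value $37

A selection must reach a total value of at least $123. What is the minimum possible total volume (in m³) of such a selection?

Subsets with value ≥ 123, sorted by total volume:
- mattress+wardrobe+sofa+bicycle: volume 14, value 138
- desk+mattress+sofa+bicycle: volume 16, value 134
- desk+mattress+wardrobe+sofa+bicycle: volume 18, value 156
Minimum volume: 14 m³.

14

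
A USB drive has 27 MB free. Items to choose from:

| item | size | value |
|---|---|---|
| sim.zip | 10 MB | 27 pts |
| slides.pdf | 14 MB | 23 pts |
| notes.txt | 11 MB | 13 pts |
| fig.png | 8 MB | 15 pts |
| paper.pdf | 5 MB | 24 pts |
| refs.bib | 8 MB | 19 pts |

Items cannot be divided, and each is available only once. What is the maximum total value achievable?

Check high-value combinations within 27 MB:
- sim.zip+paper.pdf+refs.bib: size 10+5+8=23, value 27+24+19=70
- sim.zip+fig.png+paper.pdf: size 10+8+5=23, value 27+15+24=66
- slides.pdf+paper.pdf+refs.bib: size 14+5+8=27, value 23+24+19=66
- sim.zip+notes.txt+paper.pdf: size 10+11+5=26, value 27+13+24=64
Best: 70 pts.

70 pts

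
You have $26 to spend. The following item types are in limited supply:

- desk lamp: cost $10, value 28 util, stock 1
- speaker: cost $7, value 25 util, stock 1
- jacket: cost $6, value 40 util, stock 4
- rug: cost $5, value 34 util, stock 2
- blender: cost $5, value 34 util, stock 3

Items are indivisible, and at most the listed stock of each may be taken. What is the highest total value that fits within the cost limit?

176 util

Best selections within cost 26 and stock limits:
- 1×jacket + 1×rug + 3×blender: cost 26, value 176
- 1×jacket + 2×rug + 2×blender: cost 26, value 176
- 2×rug + 3×blender: cost 25, value 170
- 4×jacket: cost 24, value 160
Best: 176 util.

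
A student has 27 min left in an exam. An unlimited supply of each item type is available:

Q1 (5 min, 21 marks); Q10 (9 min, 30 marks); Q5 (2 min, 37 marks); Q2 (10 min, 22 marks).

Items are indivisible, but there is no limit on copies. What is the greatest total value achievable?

481 marks

Best value-per-unit is Q5 at 37/2, and filling with it alone uses time 13×2=26. No mix of the others beats 13×37 = 481.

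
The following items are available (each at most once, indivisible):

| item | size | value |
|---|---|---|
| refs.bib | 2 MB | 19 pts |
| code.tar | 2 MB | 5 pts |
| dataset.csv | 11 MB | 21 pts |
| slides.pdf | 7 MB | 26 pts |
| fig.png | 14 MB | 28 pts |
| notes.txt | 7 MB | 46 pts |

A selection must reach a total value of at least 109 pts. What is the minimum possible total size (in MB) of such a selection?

Subsets with value ≥ 109, sorted by total size:
- refs.bib+dataset.csv+slides.pdf+notes.txt: size 27, value 112
- refs.bib+code.tar+dataset.csv+slides.pdf+notes.txt: size 29, value 117
Minimum size: 27 MB.

27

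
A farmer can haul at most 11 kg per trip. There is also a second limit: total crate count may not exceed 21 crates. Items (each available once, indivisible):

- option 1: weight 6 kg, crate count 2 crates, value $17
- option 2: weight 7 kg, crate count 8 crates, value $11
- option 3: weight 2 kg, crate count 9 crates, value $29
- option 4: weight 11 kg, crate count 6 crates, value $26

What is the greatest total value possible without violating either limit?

$46

Feasible sets respecting both limits:
- option 1+option 3: weight 8, crate count 11, value 46
- option 2+option 3: weight 9, crate count 17, value 40
- option 3: weight 2, crate count 9, value 29
Best: $46.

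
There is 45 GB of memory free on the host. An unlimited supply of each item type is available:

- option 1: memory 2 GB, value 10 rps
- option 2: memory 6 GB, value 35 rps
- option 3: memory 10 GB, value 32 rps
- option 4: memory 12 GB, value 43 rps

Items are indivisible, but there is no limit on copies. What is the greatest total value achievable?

Best value-per-unit is option 2 at 35/6; filling with it alone gives 7×35 = 245.
Optimal mix: 1×option 1 + 7×option 2 → memory 44, value 255.

255 rps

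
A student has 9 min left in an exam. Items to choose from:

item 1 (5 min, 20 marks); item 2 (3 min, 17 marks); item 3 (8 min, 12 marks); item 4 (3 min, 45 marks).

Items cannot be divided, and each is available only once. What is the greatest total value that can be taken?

65 marks

This is a 0/1 knapsack; check combinations near the capacity.
- item 1+item 4: time 5+3=8, value 20+45=65
- item 2+item 4: time 3+3=6, value 17+45=62
- item 4: time 3, value 45
Best: 65 marks.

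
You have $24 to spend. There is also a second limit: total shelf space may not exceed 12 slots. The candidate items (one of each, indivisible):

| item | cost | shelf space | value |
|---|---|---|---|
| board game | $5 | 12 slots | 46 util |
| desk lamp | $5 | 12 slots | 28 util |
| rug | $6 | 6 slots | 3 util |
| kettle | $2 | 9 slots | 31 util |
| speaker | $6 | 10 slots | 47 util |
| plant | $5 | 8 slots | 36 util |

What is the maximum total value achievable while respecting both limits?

47 util

Feasible sets respecting both limits:
- speaker: cost 6, shelf space 10, value 47
- board game: cost 5, shelf space 12, value 46
- plant: cost 5, shelf space 8, value 36
Best: 47 util.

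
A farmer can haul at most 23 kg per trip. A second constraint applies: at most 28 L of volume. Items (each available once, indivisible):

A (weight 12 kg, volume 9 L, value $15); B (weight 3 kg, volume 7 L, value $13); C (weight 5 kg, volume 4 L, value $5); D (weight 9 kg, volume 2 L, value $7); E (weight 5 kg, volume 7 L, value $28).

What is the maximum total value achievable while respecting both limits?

Feasible sets respecting both limits:
- A+B+E: weight 20, volume 23, value 56
- B+C+D+E: weight 22, volume 20, value 53
- A+C+E: weight 22, volume 20, value 48
- B+D+E: weight 17, volume 16, value 48
Best: $56.

$56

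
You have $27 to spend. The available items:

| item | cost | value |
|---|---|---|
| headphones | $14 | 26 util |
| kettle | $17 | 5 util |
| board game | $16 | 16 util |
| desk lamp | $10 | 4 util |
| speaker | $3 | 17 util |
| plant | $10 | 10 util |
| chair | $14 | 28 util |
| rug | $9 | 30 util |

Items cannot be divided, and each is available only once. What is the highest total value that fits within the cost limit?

75 util

Check high-value combinations within $27:
- speaker+chair+rug: cost 3+14+9=26, value 17+28+30=75
- headphones+speaker+rug: cost 14+3+9=26, value 26+17+30=73
- chair+rug: cost 14+9=23, value 28+30=58
- speaker+plant+rug: cost 3+10+9=22, value 17+10+30=57
Best: 75 util.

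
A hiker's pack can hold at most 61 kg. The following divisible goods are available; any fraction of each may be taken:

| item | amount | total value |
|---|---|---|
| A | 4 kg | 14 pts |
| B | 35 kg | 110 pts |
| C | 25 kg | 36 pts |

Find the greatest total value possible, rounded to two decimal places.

Take in order of value per unit:
- A (14/4 per unit): all 4 → value 14, running total 14.00
- B (110/35 per unit): all 35 → value 110, running total 124.00
- C (36/25 per unit): 22 of 25 → value 22×36/25 = 31.6800, running total 155.68
Total 155.68.

155.68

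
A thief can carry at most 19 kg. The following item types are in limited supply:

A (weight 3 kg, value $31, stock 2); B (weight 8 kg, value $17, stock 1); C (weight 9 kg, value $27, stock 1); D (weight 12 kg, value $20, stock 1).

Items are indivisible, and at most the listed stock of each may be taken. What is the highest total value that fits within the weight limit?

Best selections within weight 19 and stock limits:
- 2×A + 1×C: weight 15, value 89
- 2×A + 1×D: weight 18, value 82
- 2×A + 1×B: weight 14, value 79
- 2×A: weight 6, value 62
Best: $89.

$89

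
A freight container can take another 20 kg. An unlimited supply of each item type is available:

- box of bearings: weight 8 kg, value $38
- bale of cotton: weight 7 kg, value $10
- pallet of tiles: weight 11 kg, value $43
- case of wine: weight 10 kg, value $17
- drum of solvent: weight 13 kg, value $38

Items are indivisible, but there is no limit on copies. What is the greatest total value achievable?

$81

Best value-per-unit is box of bearings at 38/8; filling with it alone gives 2×38 = 76.
Optimal mix: 1×box of bearings + 1×pallet of tiles → weight 19, value 81.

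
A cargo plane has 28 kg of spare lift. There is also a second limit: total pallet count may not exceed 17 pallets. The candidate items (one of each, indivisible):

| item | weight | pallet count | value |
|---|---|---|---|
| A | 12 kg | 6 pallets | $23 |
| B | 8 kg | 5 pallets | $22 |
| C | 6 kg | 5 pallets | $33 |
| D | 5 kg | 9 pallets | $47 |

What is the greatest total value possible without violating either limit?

$80

Feasible sets respecting both limits:
- C+D: weight 11, pallet count 14, value 80
- A+B+C: weight 26, pallet count 16, value 78
- A+D: weight 17, pallet count 15, value 70
Best: $80.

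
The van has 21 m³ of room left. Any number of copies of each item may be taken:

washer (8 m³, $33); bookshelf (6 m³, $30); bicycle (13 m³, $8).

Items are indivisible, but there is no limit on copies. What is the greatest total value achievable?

$93

Best value-per-unit is bookshelf at 30/6; filling with it alone gives 3×30 = 90.
Optimal mix: 1×washer + 2×bookshelf → volume 20, value 93.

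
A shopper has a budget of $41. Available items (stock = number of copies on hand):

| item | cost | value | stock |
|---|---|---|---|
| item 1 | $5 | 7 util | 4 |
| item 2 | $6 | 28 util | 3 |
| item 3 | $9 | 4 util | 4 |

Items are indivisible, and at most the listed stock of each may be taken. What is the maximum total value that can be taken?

Top feasible selections:
- 4×item 1 + 3×item 2: cost 38, value 112
- 3×item 1 + 3×item 2: cost 33, value 105
- 2×item 1 + 3×item 2 + 1×item 3: cost 37, value 102
Best: 112 util.

112 util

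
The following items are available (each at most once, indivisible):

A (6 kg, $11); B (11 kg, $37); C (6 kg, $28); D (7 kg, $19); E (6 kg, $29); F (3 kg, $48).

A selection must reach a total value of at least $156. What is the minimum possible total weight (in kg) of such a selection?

33

Subsets with value ≥ 156, sorted by total weight:
- B+C+D+E+F: weight 33, value 161
- A+B+C+D+E+F: weight 39, value 172
Minimum weight: 33 kg.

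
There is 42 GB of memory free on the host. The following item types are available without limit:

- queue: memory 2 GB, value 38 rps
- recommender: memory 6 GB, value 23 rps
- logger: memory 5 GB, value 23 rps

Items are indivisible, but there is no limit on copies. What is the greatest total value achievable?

798 rps

Best value-per-unit is queue at 38/2, and filling with it alone uses memory 21×2=42. No mix of the others beats 21×38 = 798.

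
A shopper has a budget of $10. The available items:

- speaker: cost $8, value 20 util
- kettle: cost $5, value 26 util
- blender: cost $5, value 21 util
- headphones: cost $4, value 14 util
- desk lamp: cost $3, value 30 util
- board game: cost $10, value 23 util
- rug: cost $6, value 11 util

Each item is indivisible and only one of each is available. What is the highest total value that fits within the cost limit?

Check high-value combinations within $10:
- kettle+desk lamp: cost 5+3=8, value 26+30=56
- blender+desk lamp: cost 5+3=8, value 21+30=51
- kettle+blender: cost 5+5=10, value 26+21=47
- headphones+desk lamp: cost 4+3=7, value 14+30=44
- desk lamp+rug: cost 3+6=9, value 30+11=41
Best: 56 util.

56 util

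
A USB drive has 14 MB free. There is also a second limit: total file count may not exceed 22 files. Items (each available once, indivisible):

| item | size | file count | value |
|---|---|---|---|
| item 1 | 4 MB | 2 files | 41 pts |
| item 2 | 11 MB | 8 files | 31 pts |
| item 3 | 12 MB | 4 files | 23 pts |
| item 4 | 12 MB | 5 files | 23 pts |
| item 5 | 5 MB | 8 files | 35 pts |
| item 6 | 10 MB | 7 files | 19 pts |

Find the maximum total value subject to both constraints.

76 pts

Feasible sets respecting both limits:
- item 1+item 5: size 9, file count 10, value 76
- item 1+item 6: size 14, file count 9, value 60
- item 1: size 4, file count 2, value 41
Best: 76 pts.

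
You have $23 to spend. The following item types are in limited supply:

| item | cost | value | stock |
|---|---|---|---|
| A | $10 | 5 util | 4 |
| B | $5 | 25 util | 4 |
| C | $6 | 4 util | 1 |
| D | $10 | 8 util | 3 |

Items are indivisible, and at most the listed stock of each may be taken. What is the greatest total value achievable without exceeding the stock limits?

100 util

Best selections within cost 23 and stock limits:
- 4×B: cost 20, value 100
- 3×B + 1×C: cost 21, value 79
Best: 100 util.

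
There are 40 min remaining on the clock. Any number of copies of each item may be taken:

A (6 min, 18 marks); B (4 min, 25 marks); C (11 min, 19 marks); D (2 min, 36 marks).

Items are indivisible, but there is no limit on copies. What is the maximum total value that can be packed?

Best value-per-unit is D at 36/2, and filling with it alone uses time 20×2=40. No mix of the others beats 20×36 = 720.

720 marks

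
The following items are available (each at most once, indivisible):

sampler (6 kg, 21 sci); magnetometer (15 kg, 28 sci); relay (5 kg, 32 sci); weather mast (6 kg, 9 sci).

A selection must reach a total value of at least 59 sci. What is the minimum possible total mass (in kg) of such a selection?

Subsets with value ≥ 59, sorted by total mass:
- sampler+relay+weather mast: mass 17, value 62
- magnetometer+relay: mass 20, value 60
- sampler+magnetometer+relay: mass 26, value 81
Minimum mass: 17 kg.

17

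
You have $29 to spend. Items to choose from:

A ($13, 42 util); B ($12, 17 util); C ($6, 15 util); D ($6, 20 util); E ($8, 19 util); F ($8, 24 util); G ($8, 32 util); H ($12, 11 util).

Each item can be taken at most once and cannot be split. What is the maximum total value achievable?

Check high-value combinations within $29:
- A+F+G: cost 13+8+8=29, value 42+24+32=98
- A+D+G: cost 13+6+8=27, value 42+20+32=94
- A+E+G: cost 13+8+8=29, value 42+19+32=93
- C+D+F+G: cost 6+6+8+8=28, value 15+20+24+32=91
Best: 98 util.

98 util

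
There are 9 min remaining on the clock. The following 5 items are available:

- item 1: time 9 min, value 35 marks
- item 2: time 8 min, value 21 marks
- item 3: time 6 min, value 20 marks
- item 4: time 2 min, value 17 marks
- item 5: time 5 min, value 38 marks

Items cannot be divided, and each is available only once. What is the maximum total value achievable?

Check high-value combinations within 9 min:
- item 4+item 5: time 2+5=7, value 17+38=55
- item 5: time 5, value 38
- item 3+item 4: time 6+2=8, value 20+17=37
Best: 55 marks.

55 marks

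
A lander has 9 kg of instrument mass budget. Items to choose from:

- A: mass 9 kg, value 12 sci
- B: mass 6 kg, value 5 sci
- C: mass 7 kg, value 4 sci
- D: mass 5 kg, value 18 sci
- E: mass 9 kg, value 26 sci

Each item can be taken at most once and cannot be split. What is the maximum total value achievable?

Check high-value combinations within 9 kg:
- E: mass 9, value 26
- D: mass 5, value 18
- A: mass 9, value 12
- B: mass 6, value 5
Best: 26 sci.

26 sci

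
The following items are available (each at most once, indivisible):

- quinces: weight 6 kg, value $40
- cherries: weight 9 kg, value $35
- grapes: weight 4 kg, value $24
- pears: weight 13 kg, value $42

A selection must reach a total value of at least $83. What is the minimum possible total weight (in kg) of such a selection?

19

Subsets with value ≥ 83, sorted by total weight:
- quinces+cherries+grapes: weight 19, value 99
- quinces+grapes+pears: weight 23, value 106
Minimum weight: 19 kg.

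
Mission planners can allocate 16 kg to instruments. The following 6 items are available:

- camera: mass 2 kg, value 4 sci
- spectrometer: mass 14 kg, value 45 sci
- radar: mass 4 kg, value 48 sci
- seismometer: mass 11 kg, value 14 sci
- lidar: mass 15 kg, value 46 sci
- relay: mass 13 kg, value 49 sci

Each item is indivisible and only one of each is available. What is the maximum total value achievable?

62 sci

Check high-value combinations within 16 kg:
- radar+seismometer: mass 4+11=15, value 48+14=62
- camera+relay: mass 2+13=15, value 4+49=53
- camera+radar: mass 2+4=6, value 4+48=52
- relay: mass 13, value 49
Best: 62 sci.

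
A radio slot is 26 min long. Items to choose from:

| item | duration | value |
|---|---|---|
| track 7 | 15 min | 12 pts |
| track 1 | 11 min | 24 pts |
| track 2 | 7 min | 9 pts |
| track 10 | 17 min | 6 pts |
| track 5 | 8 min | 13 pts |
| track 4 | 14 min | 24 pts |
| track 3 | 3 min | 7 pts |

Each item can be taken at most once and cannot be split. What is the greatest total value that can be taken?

48 pts

Check high-value combinations within 26 min:
- track 1+track 4: duration 11+14=25, value 24+24=48
- track 1+track 2+track 5: duration 11+7+8=26, value 24+9+13=46
- track 1+track 5+track 3: duration 11+8+3=22, value 24+13+7=44
- track 5+track 4+track 3: duration 8+14+3=25, value 13+24+7=44
Best: 48 pts.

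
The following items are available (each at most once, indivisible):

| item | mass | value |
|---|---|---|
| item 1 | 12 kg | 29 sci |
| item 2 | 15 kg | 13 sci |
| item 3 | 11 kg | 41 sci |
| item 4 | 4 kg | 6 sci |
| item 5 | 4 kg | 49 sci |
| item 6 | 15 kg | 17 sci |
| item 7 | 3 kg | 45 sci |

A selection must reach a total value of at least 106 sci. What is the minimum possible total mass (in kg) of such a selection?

18

Subsets with value ≥ 106, sorted by total mass:
- item 3+item 5+item 7: mass 18, value 135
- item 1+item 5+item 7: mass 19, value 123
Minimum mass: 18 kg.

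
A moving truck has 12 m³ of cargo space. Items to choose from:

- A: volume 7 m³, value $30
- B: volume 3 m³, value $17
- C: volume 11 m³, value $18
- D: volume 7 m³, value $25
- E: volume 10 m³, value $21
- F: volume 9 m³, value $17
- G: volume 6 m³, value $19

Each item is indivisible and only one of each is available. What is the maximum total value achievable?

Check high-value combinations within 12 m³:
- A+B: volume 7+3=10, value 30+17=47
- B+D: volume 3+7=10, value 17+25=42
- B+G: volume 3+6=9, value 17+19=36
- B+F: volume 3+9=12, value 17+17=34
- A: volume 7, value 30
Best: $47.

$47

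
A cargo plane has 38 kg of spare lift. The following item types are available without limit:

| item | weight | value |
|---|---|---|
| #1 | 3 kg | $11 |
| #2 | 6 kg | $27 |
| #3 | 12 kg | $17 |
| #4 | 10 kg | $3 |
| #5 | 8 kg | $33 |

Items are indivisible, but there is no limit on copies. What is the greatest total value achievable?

Best value-per-unit is #2 at 27/6; filling with it alone gives 6×27 = 162.
Optimal mix: 5×#2 + 1×#5 → weight 38, value 168.

$168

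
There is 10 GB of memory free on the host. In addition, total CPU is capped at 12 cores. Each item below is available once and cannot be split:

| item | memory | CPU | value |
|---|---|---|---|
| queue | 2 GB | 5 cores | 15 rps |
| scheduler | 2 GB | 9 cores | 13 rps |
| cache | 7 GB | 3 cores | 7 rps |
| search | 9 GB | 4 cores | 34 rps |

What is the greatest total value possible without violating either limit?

Feasible sets respecting both limits:
- search: memory 9, CPU 4, value 34
- queue+cache: memory 9, CPU 8, value 22
- scheduler+cache: memory 9, CPU 12, value 20
- queue: memory 2, CPU 5, value 15
Best: 34 rps.

34 rps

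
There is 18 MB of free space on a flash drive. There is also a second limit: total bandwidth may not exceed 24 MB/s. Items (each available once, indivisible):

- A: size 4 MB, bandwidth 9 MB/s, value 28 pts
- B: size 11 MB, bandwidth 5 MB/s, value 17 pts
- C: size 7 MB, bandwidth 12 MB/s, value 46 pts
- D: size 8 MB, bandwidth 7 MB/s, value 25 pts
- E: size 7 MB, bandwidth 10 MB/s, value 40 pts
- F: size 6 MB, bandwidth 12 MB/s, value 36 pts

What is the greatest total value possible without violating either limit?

86 pts

Feasible sets respecting both limits:
- C+E: size 14, bandwidth 22, value 86
- C+F: size 13, bandwidth 24, value 82
- E+F: size 13, bandwidth 22, value 76
- A+C: size 11, bandwidth 21, value 74
Best: 86 pts.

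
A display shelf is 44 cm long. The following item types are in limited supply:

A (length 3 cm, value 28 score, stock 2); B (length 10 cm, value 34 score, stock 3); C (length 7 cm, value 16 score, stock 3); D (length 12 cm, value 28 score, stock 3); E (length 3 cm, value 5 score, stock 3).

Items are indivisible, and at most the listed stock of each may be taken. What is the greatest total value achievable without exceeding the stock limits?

Best selections within length 44 and stock limits:
- 2×A + 3×B + 1×C: length 43, value 174
- 2×A + 3×B + 2×E: length 42, value 168
- 2×A + 3×B + 1×E: length 39, value 163
- 2×A + 2×B + 1×D + 2×E: length 44, value 162
Best: 174 score.

174 score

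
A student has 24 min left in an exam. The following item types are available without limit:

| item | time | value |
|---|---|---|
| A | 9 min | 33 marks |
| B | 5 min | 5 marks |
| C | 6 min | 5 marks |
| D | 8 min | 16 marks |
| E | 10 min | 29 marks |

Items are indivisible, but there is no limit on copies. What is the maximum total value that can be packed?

Best value-per-unit is A at 33/9; filling with it alone gives 2×33 = 66.
Optimal mix: 2×A + 1×B → time 23, value 71.

71 marks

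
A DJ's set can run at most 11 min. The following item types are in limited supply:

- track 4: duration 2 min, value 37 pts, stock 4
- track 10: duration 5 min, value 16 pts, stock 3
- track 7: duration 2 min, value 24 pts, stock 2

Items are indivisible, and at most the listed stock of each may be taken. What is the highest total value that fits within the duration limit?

Best selections within duration 11 and stock limits:
- 4×track 4 + 1×track 7: duration 10, value 172
- 3×track 4 + 2×track 7: duration 10, value 159
Best: 172 pts.

172 pts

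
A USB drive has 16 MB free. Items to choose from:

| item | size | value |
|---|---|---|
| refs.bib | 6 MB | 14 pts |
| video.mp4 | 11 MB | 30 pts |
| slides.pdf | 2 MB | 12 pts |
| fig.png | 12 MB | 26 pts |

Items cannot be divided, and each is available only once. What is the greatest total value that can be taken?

42 pts

Check high-value combinations within 16 MB:
- video.mp4+slides.pdf: size 11+2=13, value 30+12=42
- slides.pdf+fig.png: size 2+12=14, value 12+26=38
- video.mp4: size 11, value 30
- refs.bib+slides.pdf: size 6+2=8, value 14+12=26
Best: 42 pts.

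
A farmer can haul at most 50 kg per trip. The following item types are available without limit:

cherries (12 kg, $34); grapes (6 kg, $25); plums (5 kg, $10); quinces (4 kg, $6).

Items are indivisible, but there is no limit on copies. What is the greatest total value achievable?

$200

Best value-per-unit is grapes at 25/6, and filling with it alone uses weight 8×6=48. No mix of the others beats 8×25 = 200.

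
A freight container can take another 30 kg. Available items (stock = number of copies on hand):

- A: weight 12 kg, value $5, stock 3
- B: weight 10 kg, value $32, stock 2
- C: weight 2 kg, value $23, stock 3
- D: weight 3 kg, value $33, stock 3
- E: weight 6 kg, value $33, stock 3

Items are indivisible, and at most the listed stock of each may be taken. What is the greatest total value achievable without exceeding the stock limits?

$234

Top feasible selections:
- 3×C + 3×D + 2×E: weight 27, value 234
- 3×C + 2×D + 3×E: weight 30, value 234
- 1×C + 3×D + 3×E: weight 29, value 221
Best: $234.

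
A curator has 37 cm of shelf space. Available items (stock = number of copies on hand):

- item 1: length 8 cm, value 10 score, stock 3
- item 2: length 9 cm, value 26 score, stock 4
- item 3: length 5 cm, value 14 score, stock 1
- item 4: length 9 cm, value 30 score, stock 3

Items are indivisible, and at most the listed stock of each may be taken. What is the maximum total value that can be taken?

Best selections within length 37 and stock limits:
- 1×item 2 + 3×item 4: length 36, value 116
- 2×item 2 + 2×item 4: length 36, value 112
- 3×item 2 + 1×item 4: length 36, value 108
- 1×item 3 + 3×item 4: length 32, value 104
Best: 116 score.

116 score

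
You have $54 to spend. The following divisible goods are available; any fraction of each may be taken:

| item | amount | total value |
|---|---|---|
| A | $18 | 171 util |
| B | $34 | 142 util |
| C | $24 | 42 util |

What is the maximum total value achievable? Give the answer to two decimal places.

316.50

Take in order of value per unit:
- A (171/18 per unit): all 18 → value 171, running total 171.00
- B (142/34 per unit): all 34 → value 142, running total 313.00
- C (42/24 per unit): 2 of 24 → value 2×42/24 = 3.5000, running total 316.50
Total 316.50.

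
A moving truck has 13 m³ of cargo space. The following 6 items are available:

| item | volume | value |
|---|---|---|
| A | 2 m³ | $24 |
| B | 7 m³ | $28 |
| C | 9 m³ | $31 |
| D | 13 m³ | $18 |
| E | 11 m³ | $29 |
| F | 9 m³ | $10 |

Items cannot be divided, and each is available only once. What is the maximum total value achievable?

Check high-value combinations within 13 m³:
- A+C: volume 2+9=11, value 24+31=55
- A+E: volume 2+11=13, value 24+29=53
- A+B: volume 2+7=9, value 24+28=52
Best: $55.

$55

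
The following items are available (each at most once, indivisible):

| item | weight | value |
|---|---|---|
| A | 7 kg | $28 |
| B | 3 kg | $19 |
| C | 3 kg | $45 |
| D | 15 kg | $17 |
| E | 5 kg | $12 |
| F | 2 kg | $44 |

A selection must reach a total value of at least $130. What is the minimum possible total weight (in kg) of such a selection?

15

Subsets with value ≥ 130, sorted by total weight:
- A+B+C+F: weight 15, value 136
- A+B+C+E+F: weight 20, value 148
- A+C+D+F: weight 27, value 134
Minimum weight: 15 kg.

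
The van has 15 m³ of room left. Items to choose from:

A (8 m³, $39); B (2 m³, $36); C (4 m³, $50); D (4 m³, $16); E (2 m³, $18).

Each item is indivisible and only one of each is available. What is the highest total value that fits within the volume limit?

Check high-value combinations within 15 m³:
- A+B+C: volume 8+2+4=14, value 39+36+50=125
- B+C+D+E: volume 2+4+4+2=12, value 36+50+16+18=120
- A+C+E: volume 8+4+2=14, value 39+50+18=107
Best: $125.

$125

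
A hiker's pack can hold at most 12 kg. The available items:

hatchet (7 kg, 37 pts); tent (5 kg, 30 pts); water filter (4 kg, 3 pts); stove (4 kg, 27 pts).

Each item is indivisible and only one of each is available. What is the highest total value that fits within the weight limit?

Check high-value combinations within 12 kg:
- hatchet+tent: weight 7+5=12, value 37+30=67
- hatchet+stove: weight 7+4=11, value 37+27=64
- tent+stove: weight 5+4=9, value 30+27=57
Best: 67 pts.

67 pts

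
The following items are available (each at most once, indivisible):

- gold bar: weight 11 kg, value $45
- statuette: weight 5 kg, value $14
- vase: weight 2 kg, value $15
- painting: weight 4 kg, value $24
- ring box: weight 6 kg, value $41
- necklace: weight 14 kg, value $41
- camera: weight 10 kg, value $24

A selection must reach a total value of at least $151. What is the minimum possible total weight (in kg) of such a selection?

Subsets with value ≥ 151, sorted by total weight:
- gold bar+painting+ring box+necklace: weight 35, value 151
- gold bar+vase+painting+ring box+necklace: weight 37, value 166
- gold bar+statuette+vase+painting+ring box+camera: weight 38, value 163
- gold bar+statuette+vase+ring box+necklace: weight 38, value 156
Minimum weight: 35 kg.

35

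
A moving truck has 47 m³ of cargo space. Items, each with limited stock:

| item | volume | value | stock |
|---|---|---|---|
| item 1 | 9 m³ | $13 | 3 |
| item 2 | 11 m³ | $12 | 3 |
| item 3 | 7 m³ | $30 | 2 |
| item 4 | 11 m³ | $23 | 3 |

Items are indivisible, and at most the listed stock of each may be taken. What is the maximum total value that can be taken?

$129

Best selections within volume 47 and stock limits:
- 2×item 3 + 3×item 4: volume 47, value 129
- 1×item 1 + 2×item 3 + 2×item 4: volume 45, value 119
Best: $129.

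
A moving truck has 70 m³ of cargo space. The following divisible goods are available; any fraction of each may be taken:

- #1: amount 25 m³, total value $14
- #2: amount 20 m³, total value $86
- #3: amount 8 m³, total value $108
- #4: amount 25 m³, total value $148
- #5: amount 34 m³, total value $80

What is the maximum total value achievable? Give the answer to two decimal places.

Take in order of value per unit:
- #3 (108/8 per unit): all 8 → value 108, running total 108.00
- #4 (148/25 per unit): all 25 → value 148, running total 256.00
- #2 (86/20 per unit): all 20 → value 86, running total 342.00
- #5 (80/34 per unit): 17 of 34 → value 17×80/34 = 40.0000, running total 382.00
Total 382.00.

382.00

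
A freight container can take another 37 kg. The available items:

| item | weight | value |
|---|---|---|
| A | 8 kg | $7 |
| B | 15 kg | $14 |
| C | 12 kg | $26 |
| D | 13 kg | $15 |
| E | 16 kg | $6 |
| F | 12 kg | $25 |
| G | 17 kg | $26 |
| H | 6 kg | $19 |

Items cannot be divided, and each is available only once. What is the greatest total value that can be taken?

$71

Check high-value combinations within 37 kg:
- C+G+H: weight 12+17+6=35, value 26+26+19=71
- C+F+H: weight 12+12+6=30, value 26+25+19=70
- F+G+H: weight 12+17+6=35, value 25+26+19=70
Best: $71.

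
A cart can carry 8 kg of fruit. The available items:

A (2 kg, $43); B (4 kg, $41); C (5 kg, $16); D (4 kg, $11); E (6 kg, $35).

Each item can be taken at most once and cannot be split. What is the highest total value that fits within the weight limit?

$84

Check high-value combinations within 8 kg:
- A+B: weight 2+4=6, value 43+41=84
- A+E: weight 2+6=8, value 43+35=78
- A+C: weight 2+5=7, value 43+16=59
- A+D: weight 2+4=6, value 43+11=54
- B+D: weight 4+4=8, value 41+11=52
Best: $84.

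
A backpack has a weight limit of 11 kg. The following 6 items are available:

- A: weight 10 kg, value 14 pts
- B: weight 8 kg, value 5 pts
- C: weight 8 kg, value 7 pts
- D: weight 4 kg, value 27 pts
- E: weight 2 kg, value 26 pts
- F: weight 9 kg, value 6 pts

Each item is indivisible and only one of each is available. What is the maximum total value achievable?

53 pts

Check high-value combinations within 11 kg:
- D+E: weight 4+2=6, value 27+26=53
- C+E: weight 8+2=10, value 7+26=33
- E+F: weight 2+9=11, value 26+6=32
- B+E: weight 8+2=10, value 5+26=31
Best: 53 pts.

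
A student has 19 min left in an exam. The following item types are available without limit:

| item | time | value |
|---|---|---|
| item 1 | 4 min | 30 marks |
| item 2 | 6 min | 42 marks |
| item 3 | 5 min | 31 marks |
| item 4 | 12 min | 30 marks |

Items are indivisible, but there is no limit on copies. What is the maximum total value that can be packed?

133 marks

Best value-per-unit is item 1 at 30/4; filling with it alone gives 4×30 = 120.
Optimal mix: 2×item 1 + 1×item 2 + 1×item 3 → time 19, value 133.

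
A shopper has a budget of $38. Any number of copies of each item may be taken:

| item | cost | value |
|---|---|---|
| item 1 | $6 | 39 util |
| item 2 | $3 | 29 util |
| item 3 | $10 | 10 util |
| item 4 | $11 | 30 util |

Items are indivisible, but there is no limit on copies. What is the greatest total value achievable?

Best value-per-unit is item 2 at 29/3, and filling with it alone uses cost 12×3=36. No mix of the others beats 12×29 = 348.

348 util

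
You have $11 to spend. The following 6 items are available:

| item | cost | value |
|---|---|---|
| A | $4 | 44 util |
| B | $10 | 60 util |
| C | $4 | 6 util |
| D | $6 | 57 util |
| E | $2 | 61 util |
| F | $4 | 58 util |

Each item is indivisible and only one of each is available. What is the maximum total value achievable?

163 util

This is a 0/1 knapsack; check combinations near the capacity.
- A+E+F: cost 4+2+4=10, value 44+61+58=163
- C+E+F: cost 4+2+4=10, value 6+61+58=125
- E+F: cost 2+4=6, value 61+58=119
Best: 163 util.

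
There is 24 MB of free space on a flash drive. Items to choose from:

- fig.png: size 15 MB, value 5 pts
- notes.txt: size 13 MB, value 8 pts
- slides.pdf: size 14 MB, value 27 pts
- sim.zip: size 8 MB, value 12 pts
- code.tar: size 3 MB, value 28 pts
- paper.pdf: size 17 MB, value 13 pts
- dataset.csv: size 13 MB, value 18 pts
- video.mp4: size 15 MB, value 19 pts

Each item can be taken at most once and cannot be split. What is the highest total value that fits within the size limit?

Check high-value combinations within 24 MB:
- sim.zip+code.tar+dataset.csv: size 8+3+13=24, value 12+28+18=58
- slides.pdf+code.tar: size 14+3=17, value 27+28=55
- notes.txt+sim.zip+code.tar: size 13+8+3=24, value 8+12+28=48
- code.tar+video.mp4: size 3+15=18, value 28+19=47
- code.tar+dataset.csv: size 3+13=16, value 28+18=46
Best: 58 pts.

58 pts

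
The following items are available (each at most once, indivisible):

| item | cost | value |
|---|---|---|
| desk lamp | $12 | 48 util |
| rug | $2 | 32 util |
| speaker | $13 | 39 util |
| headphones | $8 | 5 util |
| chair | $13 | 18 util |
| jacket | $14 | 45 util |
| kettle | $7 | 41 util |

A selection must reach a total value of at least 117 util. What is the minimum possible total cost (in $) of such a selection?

21

Subsets with value ≥ 117, sorted by total cost:
- desk lamp+rug+kettle: cost 21, value 121
- rug+jacket+kettle: cost 23, value 118
Minimum cost: 21 $.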